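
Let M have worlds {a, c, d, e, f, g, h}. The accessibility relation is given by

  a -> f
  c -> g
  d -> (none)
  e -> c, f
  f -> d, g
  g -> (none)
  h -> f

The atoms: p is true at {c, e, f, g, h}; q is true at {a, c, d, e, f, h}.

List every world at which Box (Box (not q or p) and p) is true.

a: successors {f}; Box (not q or p) and p there: f:F. ✗
c: successors {g}; Box (not q or p) and p there: g:T. ✓
d: no successors, so Box (Box (not q or p) and p) holds vacuously. ✓
e: successors {c, f}; Box (not q or p) and p there: c:T, f:F. ✗
f: successors {d, g}; Box (not q or p) and p there: d:F, g:T. ✗
g: no successors, so Box (Box (not q or p) and p) holds vacuously. ✓
h: successors {f}; Box (not q or p) and p there: f:F. ✗

{c, d, g}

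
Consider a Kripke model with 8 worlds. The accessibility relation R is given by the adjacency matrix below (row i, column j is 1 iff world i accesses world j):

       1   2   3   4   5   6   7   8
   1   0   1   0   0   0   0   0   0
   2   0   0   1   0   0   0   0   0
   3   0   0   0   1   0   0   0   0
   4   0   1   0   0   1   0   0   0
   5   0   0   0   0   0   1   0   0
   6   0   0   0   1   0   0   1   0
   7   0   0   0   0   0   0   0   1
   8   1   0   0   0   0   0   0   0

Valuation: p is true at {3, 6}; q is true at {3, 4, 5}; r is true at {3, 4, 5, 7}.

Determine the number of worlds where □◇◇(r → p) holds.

1: successors {2}; ◇◇(r → p) there: 2:F. ✗
2: successors {3}; ◇◇(r → p) there: 3:T. ✓
3: successors {4}; ◇◇(r → p) there: 4:T. ✓
4: successors {2, 5}; ◇◇(r → p) there: 2:F, 5:F. ✗
5: successors {6}; ◇◇(r → p) there: 6:T. ✓
6: successors {4, 7}; ◇◇(r → p) there: 4:T, 7:T. ✓
7: successors {8}; ◇◇(r → p) there: 8:T. ✓
8: successors {1}; ◇◇(r → p) there: 1:T. ✓
Satisfying worlds: {2, 3, 5, 6, 7, 8}.

6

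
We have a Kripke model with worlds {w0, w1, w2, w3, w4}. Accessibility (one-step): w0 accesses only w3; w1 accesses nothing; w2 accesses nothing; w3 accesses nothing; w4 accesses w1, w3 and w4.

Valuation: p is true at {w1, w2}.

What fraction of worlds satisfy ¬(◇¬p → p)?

2/5

w0: ◇¬p → p is F. ✓
w1: ◇¬p → p is T. ✗
w2: ◇¬p → p is T. ✗
w3: ◇¬p → p is T. ✗
w4: ◇¬p → p is F. ✓
That's 2 of 5 worlds, so 2/5.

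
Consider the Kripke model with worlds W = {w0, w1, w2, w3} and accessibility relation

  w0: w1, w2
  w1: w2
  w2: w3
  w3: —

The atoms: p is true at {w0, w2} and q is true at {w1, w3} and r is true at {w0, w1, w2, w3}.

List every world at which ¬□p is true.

w0: □p is F. ✓
w1: □p is T. ✗
w2: □p is F. ✓
w3: □p is T. ✗

{w0, w2}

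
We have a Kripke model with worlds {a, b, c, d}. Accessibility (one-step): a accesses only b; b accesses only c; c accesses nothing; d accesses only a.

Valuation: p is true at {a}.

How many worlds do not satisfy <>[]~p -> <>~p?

1

a: <>[]~p is T, <>~p is T. ✓
b: <>[]~p is T, <>~p is T. ✓
c: <>[]~p is F, <>~p is F. ✓
d: <>[]~p is T, <>~p is F. ✗
Satisfying worlds: {a, b, c}.
So <>[]~p -> <>~p fails at the other 1 world.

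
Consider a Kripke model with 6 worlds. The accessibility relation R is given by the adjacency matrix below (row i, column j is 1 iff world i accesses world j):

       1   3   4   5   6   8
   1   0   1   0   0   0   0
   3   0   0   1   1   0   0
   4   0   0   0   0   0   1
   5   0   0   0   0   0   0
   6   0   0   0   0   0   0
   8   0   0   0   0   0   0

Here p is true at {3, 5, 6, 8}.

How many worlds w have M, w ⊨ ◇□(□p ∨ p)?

3

1: successors {3}; □(□p ∨ p) there: 3:T. ✓
3: successors {4, 5}; □(□p ∨ p) there: 4:T, 5:T. ✓
4: successors {8}; □(□p ∨ p) there: 8:T. ✓
5: no successors, so ◇□(□p ∨ p) fails. ✗
6: no successors, so ◇□(□p ∨ p) fails. ✗
8: no successors, so ◇□(□p ∨ p) fails. ✗
Satisfying worlds: {1, 3, 4}.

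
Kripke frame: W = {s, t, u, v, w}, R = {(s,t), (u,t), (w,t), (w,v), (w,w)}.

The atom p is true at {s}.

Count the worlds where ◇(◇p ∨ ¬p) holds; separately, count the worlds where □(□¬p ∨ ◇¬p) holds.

3 and 5

For ◇(◇p ∨ ¬p):
s: successors {t}; ◇p ∨ ¬p there: t:T. ✓
t: no successors, so ◇(◇p ∨ ¬p) fails. ✗
u: successors {t}; ◇p ∨ ¬p there: t:T. ✓
v: no successors, so ◇(◇p ∨ ¬p) fails. ✗
w: successors {t, v, w}; ◇p ∨ ¬p there: t:T, v:T, w:T. ✓
— 3 worlds.
For □(□¬p ∨ ◇¬p):
s: successors {t}; □¬p ∨ ◇¬p there: t:T. ✓
t: no successors, so □(□¬p ∨ ◇¬p) holds vacuously. ✓
u: successors {t}; □¬p ∨ ◇¬p there: t:T. ✓
v: no successors, so □(□¬p ∨ ◇¬p) holds vacuously. ✓
w: successors {t, v, w}; □¬p ∨ ◇¬p there: t:T, v:T, w:T. ✓
— 5 worlds.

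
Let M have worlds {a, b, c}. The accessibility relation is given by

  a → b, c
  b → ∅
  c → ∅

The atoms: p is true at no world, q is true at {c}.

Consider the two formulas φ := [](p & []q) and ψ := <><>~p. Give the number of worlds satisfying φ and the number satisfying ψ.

2 and 0

For [](p & []q):
a: successors {b, c}; p & []q there: b:F, c:F. ✗
b: no successors, so [](p & []q) holds vacuously. ✓
c: no successors, so [](p & []q) holds vacuously. ✓
— 2 worlds.
For <><>~p:
a: successors {b, c}; <>~p there: b:F, c:F. ✗
b: no successors, so <><>~p fails. ✗
c: no successors, so <><>~p fails. ✗
— 0 worlds.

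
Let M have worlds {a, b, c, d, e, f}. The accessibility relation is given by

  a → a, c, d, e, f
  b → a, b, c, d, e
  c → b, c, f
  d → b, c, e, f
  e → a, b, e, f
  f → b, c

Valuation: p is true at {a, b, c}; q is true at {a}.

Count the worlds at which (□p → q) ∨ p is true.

5

a: □p → q is T, p is T. ✓
b: □p → q is T, p is T. ✓
c: □p → q is T, p is T. ✓
d: □p → q is T, p is F. ✓
e: □p → q is T, p is F. ✓
f: □p → q is F, p is F. ✗
Satisfying worlds: {a, b, c, d, e}.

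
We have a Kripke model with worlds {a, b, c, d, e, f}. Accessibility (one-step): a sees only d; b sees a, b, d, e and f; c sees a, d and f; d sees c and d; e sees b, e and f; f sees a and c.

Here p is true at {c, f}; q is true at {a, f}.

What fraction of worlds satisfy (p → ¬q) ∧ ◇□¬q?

2/3

a: p → ¬q is T, ◇□¬q is T. ✓
b: p → ¬q is T, ◇□¬q is T. ✓
c: p → ¬q is T, ◇□¬q is T. ✓
d: p → ¬q is T, ◇□¬q is T. ✓
e: p → ¬q is T, ◇□¬q is F. ✗
f: p → ¬q is F, ◇□¬q is T. ✗
That's 4 of 6 worlds, so 4/6 = 2/3.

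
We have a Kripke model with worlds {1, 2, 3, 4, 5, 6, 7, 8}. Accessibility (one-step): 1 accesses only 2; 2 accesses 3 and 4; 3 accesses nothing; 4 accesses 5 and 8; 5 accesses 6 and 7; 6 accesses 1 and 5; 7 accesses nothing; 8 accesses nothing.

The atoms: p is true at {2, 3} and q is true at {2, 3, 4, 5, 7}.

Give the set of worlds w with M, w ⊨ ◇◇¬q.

{2, 4, 5, 6}

1: successors {2}; ◇¬q there: 2:F. ✗
2: successors {3, 4}; ◇¬q there: 3:F, 4:T. ✓
3: no successors, so ◇◇¬q fails. ✗
4: successors {5, 8}; ◇¬q there: 5:T, 8:F. ✓
5: successors {6, 7}; ◇¬q there: 6:T, 7:F. ✓
6: successors {1, 5}; ◇¬q there: 1:F, 5:T. ✓
7: no successors, so ◇◇¬q fails. ✗
8: no successors, so ◇◇¬q fails. ✗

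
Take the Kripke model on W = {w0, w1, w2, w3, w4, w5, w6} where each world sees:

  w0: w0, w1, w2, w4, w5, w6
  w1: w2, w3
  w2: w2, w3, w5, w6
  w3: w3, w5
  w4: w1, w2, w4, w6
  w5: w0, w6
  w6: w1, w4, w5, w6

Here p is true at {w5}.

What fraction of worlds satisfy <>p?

4/7

w0: successors {w0, w1, w2, w4, w5, w6}; p there: w0:F, w1:F, w2:F, w4:F, w5:T, w6:F. ✓
w1: successors {w2, w3}; p there: w2:F, w3:F. ✗
w2: successors {w2, w3, w5, w6}; p there: w2:F, w3:F, w5:T, w6:F. ✓
w3: successors {w3, w5}; p there: w3:F, w5:T. ✓
w4: successors {w1, w2, w4, w6}; p there: w1:F, w2:F, w4:F, w6:F. ✗
w5: successors {w0, w6}; p there: w0:F, w6:F. ✗
w6: successors {w1, w4, w5, w6}; p there: w1:F, w4:F, w5:T, w6:F. ✓
That's 4 of 7 worlds, so 4/7.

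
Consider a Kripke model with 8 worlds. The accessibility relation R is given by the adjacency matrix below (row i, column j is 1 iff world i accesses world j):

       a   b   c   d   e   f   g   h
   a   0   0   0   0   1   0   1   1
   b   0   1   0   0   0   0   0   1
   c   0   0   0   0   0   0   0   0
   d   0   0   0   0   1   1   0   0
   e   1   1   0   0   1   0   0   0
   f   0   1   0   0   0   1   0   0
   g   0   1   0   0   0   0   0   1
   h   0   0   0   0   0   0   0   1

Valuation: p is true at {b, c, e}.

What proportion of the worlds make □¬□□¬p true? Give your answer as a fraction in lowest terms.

a: successors {e, g, h}; ¬□□¬p there: e:T, g:T, h:F. ✗
b: successors {b, h}; ¬□□¬p there: b:T, h:F. ✗
c: no successors, so □¬□□¬p holds vacuously. ✓
d: successors {e, f}; ¬□□¬p there: e:T, f:T. ✓
e: successors {a, b, e}; ¬□□¬p there: a:T, b:T, e:T. ✓
f: successors {b, f}; ¬□□¬p there: b:T, f:T. ✓
g: successors {b, h}; ¬□□¬p there: b:T, h:F. ✗
h: successors {h}; ¬□□¬p there: h:F. ✗
That's 4 of 8 worlds, so 4/8 = 1/2.

1/2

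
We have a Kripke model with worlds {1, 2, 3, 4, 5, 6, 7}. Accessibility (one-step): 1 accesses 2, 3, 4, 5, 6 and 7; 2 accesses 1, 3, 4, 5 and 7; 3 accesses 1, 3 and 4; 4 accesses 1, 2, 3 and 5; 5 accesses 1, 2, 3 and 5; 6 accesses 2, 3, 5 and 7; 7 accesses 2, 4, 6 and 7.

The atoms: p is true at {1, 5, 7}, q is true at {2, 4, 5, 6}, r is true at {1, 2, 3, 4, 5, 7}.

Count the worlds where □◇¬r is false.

7

1: successors {2, 3, 4, 5, 6, 7}; ◇¬r there: 2:F, 3:F, 4:F, 5:F, 6:F, 7:T. ✗
2: successors {1, 3, 4, 5, 7}; ◇¬r there: 1:T, 3:F, 4:F, 5:F, 7:T. ✗
3: successors {1, 3, 4}; ◇¬r there: 1:T, 3:F, 4:F. ✗
4: successors {1, 2, 3, 5}; ◇¬r there: 1:T, 2:F, 3:F, 5:F. ✗
5: successors {1, 2, 3, 5}; ◇¬r there: 1:T, 2:F, 3:F, 5:F. ✗
6: successors {2, 3, 5, 7}; ◇¬r there: 2:F, 3:F, 5:F, 7:T. ✗
7: successors {2, 4, 6, 7}; ◇¬r there: 2:F, 4:F, 6:F, 7:T. ✗
Satisfying worlds: ∅.
So □◇¬r fails at the other 7 worlds.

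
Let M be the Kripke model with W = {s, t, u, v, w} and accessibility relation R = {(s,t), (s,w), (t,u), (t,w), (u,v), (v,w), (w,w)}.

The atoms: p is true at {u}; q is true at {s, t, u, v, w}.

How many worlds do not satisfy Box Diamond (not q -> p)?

0

s: successors {t, w}; Diamond (not q -> p) there: t:T, w:T. ✓
t: successors {u, w}; Diamond (not q -> p) there: u:T, w:T. ✓
u: successors {v}; Diamond (not q -> p) there: v:T. ✓
v: successors {w}; Diamond (not q -> p) there: w:T. ✓
w: successors {w}; Diamond (not q -> p) there: w:T. ✓
Satisfying worlds: {s, t, u, v, w}.
So Box Diamond (not q -> p) fails at the other 0 worlds.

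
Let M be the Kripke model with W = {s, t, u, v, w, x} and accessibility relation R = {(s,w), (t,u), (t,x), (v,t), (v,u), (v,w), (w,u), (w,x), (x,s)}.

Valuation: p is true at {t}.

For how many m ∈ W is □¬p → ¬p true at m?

s: □¬p is T, ¬p is T. ✓
t: □¬p is T, ¬p is F. ✗
u: □¬p is T, ¬p is T. ✓
v: □¬p is F, ¬p is T. ✓
w: □¬p is T, ¬p is T. ✓
x: □¬p is T, ¬p is T. ✓
Satisfying worlds: {s, u, v, w, x}.

5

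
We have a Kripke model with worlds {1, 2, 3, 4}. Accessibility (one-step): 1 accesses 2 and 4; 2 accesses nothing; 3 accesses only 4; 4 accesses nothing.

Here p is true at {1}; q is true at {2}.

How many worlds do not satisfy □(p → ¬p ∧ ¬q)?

0

1: successors {2, 4}; p → ¬p ∧ ¬q there: 2:T, 4:T. ✓
2: no successors, so □(p → ¬p ∧ ¬q) holds vacuously. ✓
3: successors {4}; p → ¬p ∧ ¬q there: 4:T. ✓
4: no successors, so □(p → ¬p ∧ ¬q) holds vacuously. ✓
Satisfying worlds: {1, 2, 3, 4}.
So □(p → ¬p ∧ ¬q) fails at the other 0 worlds.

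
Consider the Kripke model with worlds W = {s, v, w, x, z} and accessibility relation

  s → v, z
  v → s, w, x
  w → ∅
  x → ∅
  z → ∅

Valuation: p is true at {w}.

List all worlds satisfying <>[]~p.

s: successors {v, z}; []~p there: v:F, z:T. ✓
v: successors {s, w, x}; []~p there: s:T, w:T, x:T. ✓
w: no successors, so <>[]~p fails. ✗
x: no successors, so <>[]~p fails. ✗
z: no successors, so <>[]~p fails. ✗

{s, v}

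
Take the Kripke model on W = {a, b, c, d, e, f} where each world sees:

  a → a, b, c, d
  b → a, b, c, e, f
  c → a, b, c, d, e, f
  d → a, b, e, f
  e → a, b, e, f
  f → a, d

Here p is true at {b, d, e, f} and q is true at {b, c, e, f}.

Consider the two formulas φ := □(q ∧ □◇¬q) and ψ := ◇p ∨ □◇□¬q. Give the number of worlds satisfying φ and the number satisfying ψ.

For □(q ∧ □◇¬q):
a: successors {a, b, c, d}; q ∧ □◇¬q there: a:F, b:T, c:T, d:F. ✗
b: successors {a, b, c, e, f}; q ∧ □◇¬q there: a:F, b:T, c:T, e:T, f:T. ✗
c: successors {a, b, c, d, e, f}; q ∧ □◇¬q there: a:F, b:T, c:T, d:F, e:T, f:T. ✗
d: successors {a, b, e, f}; q ∧ □◇¬q there: a:F, b:T, e:T, f:T. ✗
e: successors {a, b, e, f}; q ∧ □◇¬q there: a:F, b:T, e:T, f:T. ✗
f: successors {a, d}; q ∧ □◇¬q there: a:F, d:F. ✗
— 0 worlds.
For ◇p ∨ □◇□¬q:
a: ◇p is T, □◇□¬q is F. ✓
b: ◇p is T, □◇□¬q is F. ✓
c: ◇p is T, □◇□¬q is F. ✓
d: ◇p is T, □◇□¬q is F. ✓
e: ◇p is T, □◇□¬q is F. ✓
f: ◇p is T, □◇□¬q is F. ✓
— 6 worlds.

0 and 6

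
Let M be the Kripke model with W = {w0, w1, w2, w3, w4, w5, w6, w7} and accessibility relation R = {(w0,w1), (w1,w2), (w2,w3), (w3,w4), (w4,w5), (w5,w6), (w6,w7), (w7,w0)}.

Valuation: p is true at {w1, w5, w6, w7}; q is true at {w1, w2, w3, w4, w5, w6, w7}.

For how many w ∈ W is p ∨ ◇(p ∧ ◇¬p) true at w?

w0: p is F, ◇(p ∧ ◇¬p) is T. ✓
w1: p is T, ◇(p ∧ ◇¬p) is F. ✓
w2: p is F, ◇(p ∧ ◇¬p) is F. ✗
w3: p is F, ◇(p ∧ ◇¬p) is F. ✗
w4: p is F, ◇(p ∧ ◇¬p) is F. ✗
w5: p is T, ◇(p ∧ ◇¬p) is F. ✓
w6: p is T, ◇(p ∧ ◇¬p) is T. ✓
w7: p is T, ◇(p ∧ ◇¬p) is F. ✓
Satisfying worlds: {w0, w1, w5, w6, w7}.

5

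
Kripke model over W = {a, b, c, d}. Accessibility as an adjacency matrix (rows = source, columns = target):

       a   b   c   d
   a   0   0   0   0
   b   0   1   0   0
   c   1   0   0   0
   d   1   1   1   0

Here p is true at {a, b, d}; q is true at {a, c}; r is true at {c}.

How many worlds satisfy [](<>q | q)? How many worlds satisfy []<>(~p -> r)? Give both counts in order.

For [](<>q | q):
a: no successors, so [](<>q | q) holds vacuously. ✓
b: successors {b}; <>q | q there: b:F. ✗
c: successors {a}; <>q | q there: a:T. ✓
d: successors {a, b, c}; <>q | q there: a:T, b:F, c:T. ✗
— 2 worlds.
For []<>(~p -> r):
a: no successors, so []<>(~p -> r) holds vacuously. ✓
b: successors {b}; <>(~p -> r) there: b:T. ✓
c: successors {a}; <>(~p -> r) there: a:F. ✗
d: successors {a, b, c}; <>(~p -> r) there: a:F, b:T, c:T. ✗
— 2 worlds.

2 and 2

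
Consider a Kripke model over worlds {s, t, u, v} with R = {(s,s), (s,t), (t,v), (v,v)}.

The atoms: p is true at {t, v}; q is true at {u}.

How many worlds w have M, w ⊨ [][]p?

3

s: successors {s, t}; []p there: s:F, t:T. ✗
t: successors {v}; []p there: v:T. ✓
u: no successors, so [][]p holds vacuously. ✓
v: successors {v}; []p there: v:T. ✓
Satisfying worlds: {t, u, v}.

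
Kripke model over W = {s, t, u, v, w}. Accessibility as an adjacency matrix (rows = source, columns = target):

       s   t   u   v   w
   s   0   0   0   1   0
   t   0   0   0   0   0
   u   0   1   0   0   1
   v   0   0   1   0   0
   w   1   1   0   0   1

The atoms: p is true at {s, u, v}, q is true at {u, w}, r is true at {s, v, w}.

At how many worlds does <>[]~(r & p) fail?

s: successors {v}; []~(r & p) there: v:T. ✓
t: no successors, so <>[]~(r & p) fails. ✗
u: successors {t, w}; []~(r & p) there: t:T, w:F. ✓
v: successors {u}; []~(r & p) there: u:T. ✓
w: successors {s, t, w}; []~(r & p) there: s:F, t:T, w:F. ✓
Satisfying worlds: {s, u, v, w}.
So <>[]~(r & p) fails at the other 1 world.

1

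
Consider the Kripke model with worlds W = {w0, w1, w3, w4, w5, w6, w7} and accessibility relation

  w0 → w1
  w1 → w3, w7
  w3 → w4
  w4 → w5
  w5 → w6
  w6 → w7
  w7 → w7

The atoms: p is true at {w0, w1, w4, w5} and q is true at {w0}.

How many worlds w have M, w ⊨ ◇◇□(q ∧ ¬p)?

0

w0: successors {w1}; ◇□(q ∧ ¬p) there: w1:F. ✗
w1: successors {w3, w7}; ◇□(q ∧ ¬p) there: w3:F, w7:F. ✗
w3: successors {w4}; ◇□(q ∧ ¬p) there: w4:F. ✗
w4: successors {w5}; ◇□(q ∧ ¬p) there: w5:F. ✗
w5: successors {w6}; ◇□(q ∧ ¬p) there: w6:F. ✗
w6: successors {w7}; ◇□(q ∧ ¬p) there: w7:F. ✗
w7: successors {w7}; ◇□(q ∧ ¬p) there: w7:F. ✗
Satisfying worlds: ∅.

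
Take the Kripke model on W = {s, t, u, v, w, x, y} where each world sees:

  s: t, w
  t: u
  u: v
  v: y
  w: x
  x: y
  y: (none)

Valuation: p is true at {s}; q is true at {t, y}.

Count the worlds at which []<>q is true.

s: successors {t, w}; <>q there: t:F, w:F. ✗
t: successors {u}; <>q there: u:F. ✗
u: successors {v}; <>q there: v:T. ✓
v: successors {y}; <>q there: y:F. ✗
w: successors {x}; <>q there: x:T. ✓
x: successors {y}; <>q there: y:F. ✗
y: no successors, so []<>q holds vacuously. ✓
Satisfying worlds: {u, w, y}.

3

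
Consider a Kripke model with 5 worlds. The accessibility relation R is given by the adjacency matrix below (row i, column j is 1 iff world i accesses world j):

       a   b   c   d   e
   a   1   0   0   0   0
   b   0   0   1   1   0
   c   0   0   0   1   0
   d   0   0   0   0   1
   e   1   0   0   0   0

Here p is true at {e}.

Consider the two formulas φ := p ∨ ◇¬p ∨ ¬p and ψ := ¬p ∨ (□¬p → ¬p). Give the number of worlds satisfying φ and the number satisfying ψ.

5 and 4

For p ∨ ◇¬p ∨ ¬p:
a: p is F, ◇¬p ∨ ¬p is T. ✓
b: p is F, ◇¬p ∨ ¬p is T. ✓
c: p is F, ◇¬p ∨ ¬p is T. ✓
d: p is F, ◇¬p ∨ ¬p is T. ✓
e: p is T, ◇¬p ∨ ¬p is T. ✓
— 5 worlds.
For ¬p ∨ (□¬p → ¬p):
a: ¬p is T, □¬p → ¬p is T. ✓
b: ¬p is T, □¬p → ¬p is T. ✓
c: ¬p is T, □¬p → ¬p is T. ✓
d: ¬p is T, □¬p → ¬p is T. ✓
e: ¬p is F, □¬p → ¬p is F. ✗
— 4 worlds.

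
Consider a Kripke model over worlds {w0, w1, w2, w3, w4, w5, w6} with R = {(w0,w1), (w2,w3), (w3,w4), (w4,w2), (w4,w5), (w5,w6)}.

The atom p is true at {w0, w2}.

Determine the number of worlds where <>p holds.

w0: successors {w1}; p there: w1:F. ✗
w1: no successors, so <>p fails. ✗
w2: successors {w3}; p there: w3:F. ✗
w3: successors {w4}; p there: w4:F. ✗
w4: successors {w2, w5}; p there: w2:T, w5:F. ✓
w5: successors {w6}; p there: w6:F. ✗
w6: no successors, so <>p fails. ✗
Satisfying worlds: {w4}.

1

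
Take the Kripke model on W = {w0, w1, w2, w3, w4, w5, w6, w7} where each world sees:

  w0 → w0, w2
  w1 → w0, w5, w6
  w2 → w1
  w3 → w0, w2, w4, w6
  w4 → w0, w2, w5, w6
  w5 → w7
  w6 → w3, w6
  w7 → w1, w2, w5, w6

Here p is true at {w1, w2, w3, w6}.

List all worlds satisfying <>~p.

{w0, w1, w3, w4, w5, w7}

w0: successors {w0, w2}; ~p there: w0:T, w2:F. ✓
w1: successors {w0, w5, w6}; ~p there: w0:T, w5:T, w6:F. ✓
w2: successors {w1}; ~p there: w1:F. ✗
w3: successors {w0, w2, w4, w6}; ~p there: w0:T, w2:F, w4:T, w6:F. ✓
w4: successors {w0, w2, w5, w6}; ~p there: w0:T, w2:F, w5:T, w6:F. ✓
w5: successors {w7}; ~p there: w7:T. ✓
w6: successors {w3, w6}; ~p there: w3:F, w6:F. ✗
w7: successors {w1, w2, w5, w6}; ~p there: w1:F, w2:F, w5:T, w6:F. ✓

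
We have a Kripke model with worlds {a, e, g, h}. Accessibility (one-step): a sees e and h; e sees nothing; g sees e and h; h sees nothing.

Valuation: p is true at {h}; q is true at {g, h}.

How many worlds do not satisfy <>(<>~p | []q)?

2

a: successors {e, h}; <>~p | []q there: e:T, h:T. ✓
e: no successors, so <>(<>~p | []q) fails. ✗
g: successors {e, h}; <>~p | []q there: e:T, h:T. ✓
h: no successors, so <>(<>~p | []q) fails. ✗
Satisfying worlds: {a, g}.
So <>(<>~p | []q) fails at the other 2 worlds.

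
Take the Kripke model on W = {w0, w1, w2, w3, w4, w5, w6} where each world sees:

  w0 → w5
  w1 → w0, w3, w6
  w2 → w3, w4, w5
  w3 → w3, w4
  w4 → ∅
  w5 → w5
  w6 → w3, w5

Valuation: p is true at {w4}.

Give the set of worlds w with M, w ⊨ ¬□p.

{w0, w1, w2, w3, w5, w6}

w0: □p is F. ✓
w1: □p is F. ✓
w2: □p is F. ✓
w3: □p is F. ✓
w4: □p is T. ✗
w5: □p is F. ✓
w6: □p is F. ✓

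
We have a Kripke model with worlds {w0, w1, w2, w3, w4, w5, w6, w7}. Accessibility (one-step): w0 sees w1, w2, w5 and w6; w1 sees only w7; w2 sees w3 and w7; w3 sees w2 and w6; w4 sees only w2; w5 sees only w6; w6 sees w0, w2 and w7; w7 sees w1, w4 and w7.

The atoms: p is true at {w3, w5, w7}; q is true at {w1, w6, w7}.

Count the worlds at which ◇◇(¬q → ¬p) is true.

8

w0: successors {w1, w2, w5, w6}; ◇(¬q → ¬p) there: w1:T, w2:T, w5:T, w6:T. ✓
w1: successors {w7}; ◇(¬q → ¬p) there: w7:T. ✓
w2: successors {w3, w7}; ◇(¬q → ¬p) there: w3:T, w7:T. ✓
w3: successors {w2, w6}; ◇(¬q → ¬p) there: w2:T, w6:T. ✓
w4: successors {w2}; ◇(¬q → ¬p) there: w2:T. ✓
w5: successors {w6}; ◇(¬q → ¬p) there: w6:T. ✓
w6: successors {w0, w2, w7}; ◇(¬q → ¬p) there: w0:T, w2:T, w7:T. ✓
w7: successors {w1, w4, w7}; ◇(¬q → ¬p) there: w1:T, w4:T, w7:T. ✓
Satisfying worlds: {w0, w1, w2, w3, w4, w5, w6, w7}.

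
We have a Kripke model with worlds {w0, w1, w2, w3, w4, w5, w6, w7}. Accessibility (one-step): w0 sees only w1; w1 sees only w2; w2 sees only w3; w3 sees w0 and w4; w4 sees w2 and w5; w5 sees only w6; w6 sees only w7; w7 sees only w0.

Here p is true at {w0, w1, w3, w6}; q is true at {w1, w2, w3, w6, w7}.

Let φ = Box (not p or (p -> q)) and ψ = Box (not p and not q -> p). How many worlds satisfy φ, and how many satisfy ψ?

6 and 6

For Box (not p or (p -> q)):
w0: successors {w1}; not p or (p -> q) there: w1:T. ✓
w1: successors {w2}; not p or (p -> q) there: w2:T. ✓
w2: successors {w3}; not p or (p -> q) there: w3:T. ✓
w3: successors {w0, w4}; not p or (p -> q) there: w0:F, w4:T. ✗
w4: successors {w2, w5}; not p or (p -> q) there: w2:T, w5:T. ✓
w5: successors {w6}; not p or (p -> q) there: w6:T. ✓
w6: successors {w7}; not p or (p -> q) there: w7:T. ✓
w7: successors {w0}; not p or (p -> q) there: w0:F. ✗
— 6 worlds.
For Box (not p and not q -> p):
w0: successors {w1}; not p and not q -> p there: w1:T. ✓
w1: successors {w2}; not p and not q -> p there: w2:T. ✓
w2: successors {w3}; not p and not q -> p there: w3:T. ✓
w3: successors {w0, w4}; not p and not q -> p there: w0:T, w4:F. ✗
w4: successors {w2, w5}; not p and not q -> p there: w2:T, w5:F. ✗
w5: successors {w6}; not p and not q -> p there: w6:T. ✓
w6: successors {w7}; not p and not q -> p there: w7:T. ✓
w7: successors {w0}; not p and not q -> p there: w0:T. ✓
— 6 worlds.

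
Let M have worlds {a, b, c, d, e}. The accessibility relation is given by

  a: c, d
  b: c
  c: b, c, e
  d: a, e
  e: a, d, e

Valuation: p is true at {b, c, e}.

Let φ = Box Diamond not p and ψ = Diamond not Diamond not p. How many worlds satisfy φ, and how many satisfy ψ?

2 and 3

For Box Diamond not p:
a: successors {c, d}; Diamond not p there: c:F, d:T. ✗
b: successors {c}; Diamond not p there: c:F. ✗
c: successors {b, c, e}; Diamond not p there: b:F, c:F, e:T. ✗
d: successors {a, e}; Diamond not p there: a:T, e:T. ✓
e: successors {a, d, e}; Diamond not p there: a:T, d:T, e:T. ✓
— 2 worlds.
For Diamond not Diamond not p:
a: successors {c, d}; not Diamond not p there: c:T, d:F. ✓
b: successors {c}; not Diamond not p there: c:T. ✓
c: successors {b, c, e}; not Diamond not p there: b:T, c:T, e:F. ✓
d: successors {a, e}; not Diamond not p there: a:F, e:F. ✗
e: successors {a, d, e}; not Diamond not p there: a:F, d:F, e:F. ✗
— 3 worlds.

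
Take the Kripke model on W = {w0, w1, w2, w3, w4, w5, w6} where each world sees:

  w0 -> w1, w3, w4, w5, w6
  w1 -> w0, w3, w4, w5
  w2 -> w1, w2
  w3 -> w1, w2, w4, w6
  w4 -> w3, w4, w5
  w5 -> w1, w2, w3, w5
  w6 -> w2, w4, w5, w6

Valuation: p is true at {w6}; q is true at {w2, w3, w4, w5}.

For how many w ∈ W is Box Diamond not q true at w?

2

w0: successors {w1, w3, w4, w5, w6}; Diamond not q there: w1:T, w3:T, w4:F, w5:T, w6:T. ✗
w1: successors {w0, w3, w4, w5}; Diamond not q there: w0:T, w3:T, w4:F, w5:T. ✗
w2: successors {w1, w2}; Diamond not q there: w1:T, w2:T. ✓
w3: successors {w1, w2, w4, w6}; Diamond not q there: w1:T, w2:T, w4:F, w6:T. ✗
w4: successors {w3, w4, w5}; Diamond not q there: w3:T, w4:F, w5:T. ✗
w5: successors {w1, w2, w3, w5}; Diamond not q there: w1:T, w2:T, w3:T, w5:T. ✓
w6: successors {w2, w4, w5, w6}; Diamond not q there: w2:T, w4:F, w5:T, w6:T. ✗
Satisfying worlds: {w2, w5}.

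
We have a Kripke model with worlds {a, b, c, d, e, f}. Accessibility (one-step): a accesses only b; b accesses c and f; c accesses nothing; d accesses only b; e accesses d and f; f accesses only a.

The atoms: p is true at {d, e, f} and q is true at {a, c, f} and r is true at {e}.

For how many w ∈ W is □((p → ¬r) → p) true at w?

a: successors {b}; (p → ¬r) → p there: b:F. ✗
b: successors {c, f}; (p → ¬r) → p there: c:F, f:T. ✗
c: no successors, so □((p → ¬r) → p) holds vacuously. ✓
d: successors {b}; (p → ¬r) → p there: b:F. ✗
e: successors {d, f}; (p → ¬r) → p there: d:T, f:T. ✓
f: successors {a}; (p → ¬r) → p there: a:F. ✗
Satisfying worlds: {c, e}.

2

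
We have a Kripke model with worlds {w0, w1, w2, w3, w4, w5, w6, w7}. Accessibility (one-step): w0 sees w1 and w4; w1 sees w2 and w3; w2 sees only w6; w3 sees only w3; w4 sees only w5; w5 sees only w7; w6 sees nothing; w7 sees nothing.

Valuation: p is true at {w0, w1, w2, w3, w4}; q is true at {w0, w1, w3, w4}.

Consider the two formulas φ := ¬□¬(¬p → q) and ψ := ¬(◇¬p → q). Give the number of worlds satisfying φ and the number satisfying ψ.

3 and 2

For ¬□¬(¬p → q):
w0: □¬(¬p → q) is F. ✓
w1: □¬(¬p → q) is F. ✓
w2: □¬(¬p → q) is T. ✗
w3: □¬(¬p → q) is F. ✓
w4: □¬(¬p → q) is T. ✗
w5: □¬(¬p → q) is T. ✗
w6: □¬(¬p → q) is T. ✗
w7: □¬(¬p → q) is T. ✗
— 3 worlds.
For ¬(◇¬p → q):
w0: ◇¬p → q is T. ✗
w1: ◇¬p → q is T. ✗
w2: ◇¬p → q is F. ✓
w3: ◇¬p → q is T. ✗
w4: ◇¬p → q is T. ✗
w5: ◇¬p → q is F. ✓
w6: ◇¬p → q is T. ✗
w7: ◇¬p → q is T. ✗
— 2 worlds.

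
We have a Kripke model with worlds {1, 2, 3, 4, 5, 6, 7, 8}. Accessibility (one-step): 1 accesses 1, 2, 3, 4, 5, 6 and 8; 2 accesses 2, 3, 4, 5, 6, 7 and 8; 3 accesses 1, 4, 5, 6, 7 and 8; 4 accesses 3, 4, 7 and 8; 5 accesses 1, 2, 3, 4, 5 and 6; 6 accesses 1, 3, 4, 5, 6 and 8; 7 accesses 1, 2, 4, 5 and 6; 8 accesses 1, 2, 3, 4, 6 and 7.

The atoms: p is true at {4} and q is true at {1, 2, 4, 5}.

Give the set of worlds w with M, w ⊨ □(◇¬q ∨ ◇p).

{1, 2, 3, 4, 5, 6, 7, 8}

1: successors {1, 2, 3, 4, 5, 6, 8}; ◇¬q ∨ ◇p there: 1:T, 2:T, 3:T, 4:T, 5:T, 6:T, 8:T. ✓
2: successors {2, 3, 4, 5, 6, 7, 8}; ◇¬q ∨ ◇p there: 2:T, 3:T, 4:T, 5:T, 6:T, 7:T, 8:T. ✓
3: successors {1, 4, 5, 6, 7, 8}; ◇¬q ∨ ◇p there: 1:T, 4:T, 5:T, 6:T, 7:T, 8:T. ✓
4: successors {3, 4, 7, 8}; ◇¬q ∨ ◇p there: 3:T, 4:T, 7:T, 8:T. ✓
5: successors {1, 2, 3, 4, 5, 6}; ◇¬q ∨ ◇p there: 1:T, 2:T, 3:T, 4:T, 5:T, 6:T. ✓
6: successors {1, 3, 4, 5, 6, 8}; ◇¬q ∨ ◇p there: 1:T, 3:T, 4:T, 5:T, 6:T, 8:T. ✓
7: successors {1, 2, 4, 5, 6}; ◇¬q ∨ ◇p there: 1:T, 2:T, 4:T, 5:T, 6:T. ✓
8: successors {1, 2, 3, 4, 6, 7}; ◇¬q ∨ ◇p there: 1:T, 2:T, 3:T, 4:T, 6:T, 7:T. ✓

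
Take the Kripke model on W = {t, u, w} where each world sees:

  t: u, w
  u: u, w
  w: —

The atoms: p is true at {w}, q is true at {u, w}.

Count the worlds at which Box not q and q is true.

1

t: Box not q is F, q is F. ✗
u: Box not q is F, q is T. ✗
w: Box not q is T, q is T. ✓
Satisfying worlds: {w}.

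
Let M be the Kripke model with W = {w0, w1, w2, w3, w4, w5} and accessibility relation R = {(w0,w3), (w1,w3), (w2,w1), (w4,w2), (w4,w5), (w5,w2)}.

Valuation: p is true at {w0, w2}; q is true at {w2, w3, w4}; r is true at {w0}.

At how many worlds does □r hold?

1

w0: successors {w3}; r there: w3:F. ✗
w1: successors {w3}; r there: w3:F. ✗
w2: successors {w1}; r there: w1:F. ✗
w3: no successors, so □r holds vacuously. ✓
w4: successors {w2, w5}; r there: w2:F, w5:F. ✗
w5: successors {w2}; r there: w2:F. ✗
Satisfying worlds: {w3}.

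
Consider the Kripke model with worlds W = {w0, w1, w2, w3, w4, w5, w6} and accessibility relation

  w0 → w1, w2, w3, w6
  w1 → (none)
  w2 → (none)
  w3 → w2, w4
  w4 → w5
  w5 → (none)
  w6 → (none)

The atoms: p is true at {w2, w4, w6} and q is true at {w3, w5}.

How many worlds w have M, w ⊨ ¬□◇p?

3

w0: □◇p is F. ✓
w1: □◇p is T. ✗
w2: □◇p is T. ✗
w3: □◇p is F. ✓
w4: □◇p is F. ✓
w5: □◇p is T. ✗
w6: □◇p is T. ✗
Satisfying worlds: {w0, w3, w4}.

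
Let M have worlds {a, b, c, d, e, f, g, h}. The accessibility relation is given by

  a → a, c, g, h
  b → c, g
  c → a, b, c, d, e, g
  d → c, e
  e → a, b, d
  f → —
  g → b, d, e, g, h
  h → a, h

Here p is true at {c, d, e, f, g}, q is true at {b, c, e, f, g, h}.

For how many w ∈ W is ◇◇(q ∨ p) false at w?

a: successors {a, c, g, h}; ◇(q ∨ p) there: a:T, c:T, g:T, h:T. ✓
b: successors {c, g}; ◇(q ∨ p) there: c:T, g:T. ✓
c: successors {a, b, c, d, e, g}; ◇(q ∨ p) there: a:T, b:T, c:T, d:T, e:T, g:T. ✓
d: successors {c, e}; ◇(q ∨ p) there: c:T, e:T. ✓
e: successors {a, b, d}; ◇(q ∨ p) there: a:T, b:T, d:T. ✓
f: no successors, so ◇◇(q ∨ p) fails. ✗
g: successors {b, d, e, g, h}; ◇(q ∨ p) there: b:T, d:T, e:T, g:T, h:T. ✓
h: successors {a, h}; ◇(q ∨ p) there: a:T, h:T. ✓
Satisfying worlds: {a, b, c, d, e, g, h}.
So ◇◇(q ∨ p) fails at the other 1 world.

1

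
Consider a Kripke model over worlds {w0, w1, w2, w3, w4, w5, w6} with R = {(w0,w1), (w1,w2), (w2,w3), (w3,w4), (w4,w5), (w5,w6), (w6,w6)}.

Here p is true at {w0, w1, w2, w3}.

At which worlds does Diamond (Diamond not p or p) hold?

w0: successors {w1}; Diamond not p or p there: w1:T. ✓
w1: successors {w2}; Diamond not p or p there: w2:T. ✓
w2: successors {w3}; Diamond not p or p there: w3:T. ✓
w3: successors {w4}; Diamond not p or p there: w4:T. ✓
w4: successors {w5}; Diamond not p or p there: w5:T. ✓
w5: successors {w6}; Diamond not p or p there: w6:T. ✓
w6: successors {w6}; Diamond not p or p there: w6:T. ✓

{w0, w1, w2, w3, w4, w5, w6}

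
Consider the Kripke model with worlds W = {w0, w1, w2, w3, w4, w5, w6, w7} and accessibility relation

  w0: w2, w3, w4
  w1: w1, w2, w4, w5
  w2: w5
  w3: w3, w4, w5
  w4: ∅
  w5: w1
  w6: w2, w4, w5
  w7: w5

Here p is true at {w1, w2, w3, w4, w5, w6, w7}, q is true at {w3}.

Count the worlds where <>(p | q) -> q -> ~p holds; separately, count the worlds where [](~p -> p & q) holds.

For <>(p | q) -> q -> ~p:
w0: <>(p | q) is T, q -> ~p is T. ✓
w1: <>(p | q) is T, q -> ~p is T. ✓
w2: <>(p | q) is T, q -> ~p is T. ✓
w3: <>(p | q) is T, q -> ~p is F. ✗
w4: <>(p | q) is F, q -> ~p is T. ✓
w5: <>(p | q) is T, q -> ~p is T. ✓
w6: <>(p | q) is T, q -> ~p is T. ✓
w7: <>(p | q) is T, q -> ~p is T. ✓
— 7 worlds.
For [](~p -> p & q):
w0: successors {w2, w3, w4}; ~p -> p & q there: w2:T, w3:T, w4:T. ✓
w1: successors {w1, w2, w4, w5}; ~p -> p & q there: w1:T, w2:T, w4:T, w5:T. ✓
w2: successors {w5}; ~p -> p & q there: w5:T. ✓
w3: successors {w3, w4, w5}; ~p -> p & q there: w3:T, w4:T, w5:T. ✓
w4: no successors, so [](~p -> p & q) holds vacuously. ✓
w5: successors {w1}; ~p -> p & q there: w1:T. ✓
w6: successors {w2, w4, w5}; ~p -> p & q there: w2:T, w4:T, w5:T. ✓
w7: successors {w5}; ~p -> p & q there: w5:T. ✓
— 8 worlds.

7 and 8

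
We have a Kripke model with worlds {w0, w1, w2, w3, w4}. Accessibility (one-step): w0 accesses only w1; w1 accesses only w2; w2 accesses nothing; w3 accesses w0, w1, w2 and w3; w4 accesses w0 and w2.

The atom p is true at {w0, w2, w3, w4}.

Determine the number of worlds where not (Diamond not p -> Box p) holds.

2

w0: Diamond not p -> Box p is F. ✓
w1: Diamond not p -> Box p is T. ✗
w2: Diamond not p -> Box p is T. ✗
w3: Diamond not p -> Box p is F. ✓
w4: Diamond not p -> Box p is T. ✗
Satisfying worlds: {w0, w3}.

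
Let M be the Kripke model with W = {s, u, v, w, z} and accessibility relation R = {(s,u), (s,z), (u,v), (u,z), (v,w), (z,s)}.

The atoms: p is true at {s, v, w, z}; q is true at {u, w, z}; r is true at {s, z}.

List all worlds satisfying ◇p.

{s, u, v, z}

s: successors {u, z}; p there: u:F, z:T. ✓
u: successors {v, z}; p there: v:T, z:T. ✓
v: successors {w}; p there: w:T. ✓
w: no successors, so ◇p fails. ✗
z: successors {s}; p there: s:T. ✓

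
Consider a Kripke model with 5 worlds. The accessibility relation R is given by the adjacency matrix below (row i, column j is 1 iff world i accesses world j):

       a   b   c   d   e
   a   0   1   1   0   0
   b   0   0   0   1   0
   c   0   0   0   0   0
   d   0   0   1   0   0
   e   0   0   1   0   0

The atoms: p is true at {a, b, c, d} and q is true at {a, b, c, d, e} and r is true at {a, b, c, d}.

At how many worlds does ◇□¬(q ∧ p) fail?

a: successors {b, c}; □¬(q ∧ p) there: b:F, c:T. ✓
b: successors {d}; □¬(q ∧ p) there: d:F. ✗
c: no successors, so ◇□¬(q ∧ p) fails. ✗
d: successors {c}; □¬(q ∧ p) there: c:T. ✓
e: successors {c}; □¬(q ∧ p) there: c:T. ✓
Satisfying worlds: {a, d, e}.
So ◇□¬(q ∧ p) fails at the other 2 worlds.

2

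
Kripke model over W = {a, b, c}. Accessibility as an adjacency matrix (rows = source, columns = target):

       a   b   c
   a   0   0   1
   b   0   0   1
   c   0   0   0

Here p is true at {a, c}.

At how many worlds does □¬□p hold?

1

a: successors {c}; ¬□p there: c:F. ✗
b: successors {c}; ¬□p there: c:F. ✗
c: no successors, so □¬□p holds vacuously. ✓
Satisfying worlds: {c}.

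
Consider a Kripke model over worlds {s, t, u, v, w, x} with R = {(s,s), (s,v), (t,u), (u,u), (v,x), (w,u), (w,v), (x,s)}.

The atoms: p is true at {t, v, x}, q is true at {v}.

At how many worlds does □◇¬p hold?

s: successors {s, v}; ◇¬p there: s:T, v:F. ✗
t: successors {u}; ◇¬p there: u:T. ✓
u: successors {u}; ◇¬p there: u:T. ✓
v: successors {x}; ◇¬p there: x:T. ✓
w: successors {u, v}; ◇¬p there: u:T, v:F. ✗
x: successors {s}; ◇¬p there: s:T. ✓
Satisfying worlds: {t, u, v, x}.

4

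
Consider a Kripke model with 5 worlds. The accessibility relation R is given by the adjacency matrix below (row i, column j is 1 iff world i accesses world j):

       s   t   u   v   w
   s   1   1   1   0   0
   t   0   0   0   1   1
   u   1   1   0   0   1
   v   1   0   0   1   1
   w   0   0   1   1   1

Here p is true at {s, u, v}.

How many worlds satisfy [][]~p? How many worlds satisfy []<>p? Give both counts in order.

For [][]~p:
s: successors {s, t, u}; []~p there: s:F, t:F, u:F. ✗
t: successors {v, w}; []~p there: v:F, w:F. ✗
u: successors {s, t, w}; []~p there: s:F, t:F, w:F. ✗
v: successors {s, v, w}; []~p there: s:F, v:F, w:F. ✗
w: successors {u, v, w}; []~p there: u:F, v:F, w:F. ✗
— 0 worlds.
For []<>p:
s: successors {s, t, u}; <>p there: s:T, t:T, u:T. ✓
t: successors {v, w}; <>p there: v:T, w:T. ✓
u: successors {s, t, w}; <>p there: s:T, t:T, w:T. ✓
v: successors {s, v, w}; <>p there: s:T, v:T, w:T. ✓
w: successors {u, v, w}; <>p there: u:T, v:T, w:T. ✓
— 5 worlds.

0 and 5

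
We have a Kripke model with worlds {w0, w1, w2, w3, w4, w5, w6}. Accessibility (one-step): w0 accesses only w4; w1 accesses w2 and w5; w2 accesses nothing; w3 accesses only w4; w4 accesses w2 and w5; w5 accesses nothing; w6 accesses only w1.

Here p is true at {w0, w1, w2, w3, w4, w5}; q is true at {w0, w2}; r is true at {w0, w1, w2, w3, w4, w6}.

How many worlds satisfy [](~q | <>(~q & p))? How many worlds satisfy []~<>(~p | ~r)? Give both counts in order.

For [](~q | <>(~q & p)):
w0: successors {w4}; ~q | <>(~q & p) there: w4:T. ✓
w1: successors {w2, w5}; ~q | <>(~q & p) there: w2:F, w5:T. ✗
w2: no successors, so [](~q | <>(~q & p)) holds vacuously. ✓
w3: successors {w4}; ~q | <>(~q & p) there: w4:T. ✓
w4: successors {w2, w5}; ~q | <>(~q & p) there: w2:F, w5:T. ✗
w5: no successors, so [](~q | <>(~q & p)) holds vacuously. ✓
w6: successors {w1}; ~q | <>(~q & p) there: w1:T. ✓
— 5 worlds.
For []~<>(~p | ~r):
w0: successors {w4}; ~<>(~p | ~r) there: w4:F. ✗
w1: successors {w2, w5}; ~<>(~p | ~r) there: w2:T, w5:T. ✓
w2: no successors, so []~<>(~p | ~r) holds vacuously. ✓
w3: successors {w4}; ~<>(~p | ~r) there: w4:F. ✗
w4: successors {w2, w5}; ~<>(~p | ~r) there: w2:T, w5:T. ✓
w5: no successors, so []~<>(~p | ~r) holds vacuously. ✓
w6: successors {w1}; ~<>(~p | ~r) there: w1:F. ✗
— 4 worlds.

5 and 4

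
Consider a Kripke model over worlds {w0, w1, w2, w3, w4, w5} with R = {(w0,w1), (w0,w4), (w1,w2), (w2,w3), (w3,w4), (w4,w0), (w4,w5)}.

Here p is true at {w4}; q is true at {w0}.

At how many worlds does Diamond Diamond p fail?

w0: successors {w1, w4}; Diamond p there: w1:F, w4:F. ✗
w1: successors {w2}; Diamond p there: w2:F. ✗
w2: successors {w3}; Diamond p there: w3:T. ✓
w3: successors {w4}; Diamond p there: w4:F. ✗
w4: successors {w0, w5}; Diamond p there: w0:T, w5:F. ✓
w5: no successors, so Diamond Diamond p fails. ✗
Satisfying worlds: {w2, w4}.
So Diamond Diamond p fails at the other 4 worlds.

4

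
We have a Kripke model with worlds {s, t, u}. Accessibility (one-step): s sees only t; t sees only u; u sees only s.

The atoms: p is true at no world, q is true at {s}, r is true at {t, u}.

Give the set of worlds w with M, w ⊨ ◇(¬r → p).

{s, t}

s: successors {t}; ¬r → p there: t:T. ✓
t: successors {u}; ¬r → p there: u:T. ✓
u: successors {s}; ¬r → p there: s:F. ✗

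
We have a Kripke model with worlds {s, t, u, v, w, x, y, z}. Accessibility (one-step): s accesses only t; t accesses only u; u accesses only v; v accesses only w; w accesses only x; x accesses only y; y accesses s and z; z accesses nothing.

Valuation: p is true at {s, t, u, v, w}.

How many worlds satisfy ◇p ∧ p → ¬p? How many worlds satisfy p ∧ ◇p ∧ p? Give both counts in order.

For ◇p ∧ p → ¬p:
s: ◇p ∧ p is T, ¬p is F. ✗
t: ◇p ∧ p is T, ¬p is F. ✗
u: ◇p ∧ p is T, ¬p is F. ✗
v: ◇p ∧ p is T, ¬p is F. ✗
w: ◇p ∧ p is F, ¬p is F. ✓
x: ◇p ∧ p is F, ¬p is T. ✓
y: ◇p ∧ p is F, ¬p is T. ✓
z: ◇p ∧ p is F, ¬p is T. ✓
— 4 worlds.
For p ∧ ◇p ∧ p:
s: p is T, ◇p ∧ p is T. ✓
t: p is T, ◇p ∧ p is T. ✓
u: p is T, ◇p ∧ p is T. ✓
v: p is T, ◇p ∧ p is T. ✓
w: p is T, ◇p ∧ p is F. ✗
x: p is F, ◇p ∧ p is F. ✗
y: p is F, ◇p ∧ p is F. ✗
z: p is F, ◇p ∧ p is F. ✗
— 4 worlds.

4 and 4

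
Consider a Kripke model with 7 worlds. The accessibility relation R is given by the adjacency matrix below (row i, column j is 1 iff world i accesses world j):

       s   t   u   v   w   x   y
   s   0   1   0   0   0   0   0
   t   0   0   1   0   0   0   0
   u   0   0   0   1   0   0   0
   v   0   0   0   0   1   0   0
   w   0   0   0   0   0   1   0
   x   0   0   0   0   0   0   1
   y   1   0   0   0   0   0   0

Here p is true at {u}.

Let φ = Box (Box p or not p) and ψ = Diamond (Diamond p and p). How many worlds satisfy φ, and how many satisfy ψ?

6 and 0

For Box (Box p or not p):
s: successors {t}; Box p or not p there: t:T. ✓
t: successors {u}; Box p or not p there: u:F. ✗
u: successors {v}; Box p or not p there: v:T. ✓
v: successors {w}; Box p or not p there: w:T. ✓
w: successors {x}; Box p or not p there: x:T. ✓
x: successors {y}; Box p or not p there: y:T. ✓
y: successors {s}; Box p or not p there: s:T. ✓
— 6 worlds.
For Diamond (Diamond p and p):
s: successors {t}; Diamond p and p there: t:F. ✗
t: successors {u}; Diamond p and p there: u:F. ✗
u: successors {v}; Diamond p and p there: v:F. ✗
v: successors {w}; Diamond p and p there: w:F. ✗
w: successors {x}; Diamond p and p there: x:F. ✗
x: successors {y}; Diamond p and p there: y:F. ✗
y: successors {s}; Diamond p and p there: s:F. ✗
— 0 worlds.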